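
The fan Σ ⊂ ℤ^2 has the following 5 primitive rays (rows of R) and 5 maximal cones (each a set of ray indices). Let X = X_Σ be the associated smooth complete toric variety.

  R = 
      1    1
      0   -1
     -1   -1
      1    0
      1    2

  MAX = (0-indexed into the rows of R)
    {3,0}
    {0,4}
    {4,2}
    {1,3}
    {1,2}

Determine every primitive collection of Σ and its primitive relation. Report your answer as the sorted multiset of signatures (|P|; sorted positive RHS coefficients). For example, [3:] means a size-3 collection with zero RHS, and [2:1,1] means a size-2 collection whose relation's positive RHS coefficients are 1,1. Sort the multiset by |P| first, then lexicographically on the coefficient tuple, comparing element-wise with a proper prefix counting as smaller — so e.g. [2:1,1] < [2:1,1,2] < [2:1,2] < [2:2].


5 collections generate NE(X_Σ); each relation:

  {0,2}:  v_{0} + v_{2} = 0  ⇒ sig = [2:]
  {0,1}:  v_{0} + v_{1} = v_{3}  ⇒ sig = [2:1]
  {1,4}:  v_{1} + v_{4} = v_{0}  ⇒ sig = [2:1]
  {2,3}:  v_{2} + v_{3} = v_{1}  ⇒ sig = [2:1]
  {3,4}:  v_{3} + v_{4} = 2·v_{0}  ⇒ sig = [2:2]

Signatures (|P|; sorted positive RHS coefficients), sorted:
    |P|=2: 5 collections, coeffs (), (1), (1), (1), (2)


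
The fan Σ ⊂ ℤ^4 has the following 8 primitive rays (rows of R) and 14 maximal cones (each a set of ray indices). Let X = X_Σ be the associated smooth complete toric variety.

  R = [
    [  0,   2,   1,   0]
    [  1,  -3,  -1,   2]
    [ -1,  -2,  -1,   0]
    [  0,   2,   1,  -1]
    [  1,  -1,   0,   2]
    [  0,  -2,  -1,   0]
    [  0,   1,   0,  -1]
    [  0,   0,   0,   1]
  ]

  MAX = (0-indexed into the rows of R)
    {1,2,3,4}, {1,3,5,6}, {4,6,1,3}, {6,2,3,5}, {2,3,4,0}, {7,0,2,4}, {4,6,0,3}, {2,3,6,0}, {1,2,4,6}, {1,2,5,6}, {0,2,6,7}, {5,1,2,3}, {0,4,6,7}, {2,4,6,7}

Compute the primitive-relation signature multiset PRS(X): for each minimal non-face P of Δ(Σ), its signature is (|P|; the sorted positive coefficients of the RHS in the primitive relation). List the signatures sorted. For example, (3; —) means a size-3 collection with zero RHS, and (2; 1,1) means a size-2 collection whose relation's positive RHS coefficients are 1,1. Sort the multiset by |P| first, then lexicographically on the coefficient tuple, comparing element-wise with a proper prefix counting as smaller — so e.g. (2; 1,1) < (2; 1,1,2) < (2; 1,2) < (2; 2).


Primitive collections (9):

  P = {0,5}:  v_{0} + v_{5} = 0  ⇒ sig = (2; —)
  P = {0,1}:  v_{0} + v_{1} = v_{4}  ⇒ sig = (2; 1)
  P = {3,7}:  v_{3} + v_{7} = v_{0}  ⇒ sig = (2; 1)
  P = {4,5}:  v_{4} + v_{5} = v_{1}  ⇒ sig = (2; 1)
  P = {5,7}:  v_{5} + v_{7} = v_{2} + v_{4} + v_{6}  ⇒ sig = (2; 1,1,1)
  P = {1,7}:  v_{1} + v_{7} = v_{2} + 2·v_{4} + v_{6}  ⇒ sig = (2; 1,1,2)
  P = {2,3,4,6}:  v_{2} + v_{3} + v_{4} + v_{6} = 0  ⇒ sig = (4; —)
  P = {0,2,4,6}:  v_{0} + v_{2} + v_{4} + v_{6} = v_{7}  ⇒ sig = (4; 1)
  P = {1,2,3,6}:  v_{1} + v_{2} + v_{3} + v_{6} = v_{5}  ⇒ sig = (4; 1)

Hence PRS(X_Σ) =
[(2; —), (2; 1), (2; 1), (2; 1), (2; 1,1,1), (2; 1,1,2), (4; —), (4; 1), (4; 1)]


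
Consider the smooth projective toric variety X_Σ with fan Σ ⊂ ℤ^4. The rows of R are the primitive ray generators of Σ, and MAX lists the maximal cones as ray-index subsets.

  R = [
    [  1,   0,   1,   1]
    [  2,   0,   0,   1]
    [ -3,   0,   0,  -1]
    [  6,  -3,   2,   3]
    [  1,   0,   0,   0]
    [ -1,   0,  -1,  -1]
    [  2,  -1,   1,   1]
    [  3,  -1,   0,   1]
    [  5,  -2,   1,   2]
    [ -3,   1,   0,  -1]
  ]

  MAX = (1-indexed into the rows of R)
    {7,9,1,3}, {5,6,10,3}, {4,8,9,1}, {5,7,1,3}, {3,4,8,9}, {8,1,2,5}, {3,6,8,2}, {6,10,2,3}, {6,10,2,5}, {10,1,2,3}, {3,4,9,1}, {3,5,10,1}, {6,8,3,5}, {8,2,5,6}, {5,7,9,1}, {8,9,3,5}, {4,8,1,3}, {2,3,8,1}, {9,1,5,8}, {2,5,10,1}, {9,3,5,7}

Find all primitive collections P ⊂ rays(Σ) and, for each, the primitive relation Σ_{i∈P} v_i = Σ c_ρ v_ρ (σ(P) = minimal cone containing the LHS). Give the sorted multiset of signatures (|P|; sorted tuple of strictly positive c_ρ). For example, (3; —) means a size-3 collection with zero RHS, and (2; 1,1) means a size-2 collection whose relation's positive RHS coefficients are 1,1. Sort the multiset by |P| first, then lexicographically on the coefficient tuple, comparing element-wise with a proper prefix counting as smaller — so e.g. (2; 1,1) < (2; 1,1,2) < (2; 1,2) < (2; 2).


Primitive collections (18):

  • {1,6}:  v_{1} + v_{6} = 0  so sig = (2; —)
  • {8,10}:  v_{8} + v_{10} = 0  so sig = (2; —)
  • {7,8}:  v_{7} + v_{8} = v_{9}  so sig = (2; 1)
  • {9,10}:  v_{9} + v_{10} = v_{7}  so sig = (2; 1)
  • {2,7}:  v_{2} + v_{7} = v_{1} + v_{8}  so sig = (2; 1,1)
  • {4,5}:  v_{4} + v_{5} = v_{7} + v_{9}  so sig = (2; 1,1)
  • {4,6}:  v_{4} + v_{6} = v_{3} + v_{8} + v_{9}  so sig = (2; 1,1,1)
  • {4,10}:  v_{4} + v_{10} = v_{1} + v_{3} + v_{9}  so sig = (2; 1,1,1)
  • {6,7}:  v_{6} + v_{7} = v_{3} + v_{5} + v_{8}  so sig = (2; 1,1,1)
  • {7,10}:  v_{7} + v_{10} = v_{1} + v_{3} + v_{5}  so sig = (2; 1,1,1)
  • {4,7}:  v_{4} + v_{7} = v_{1} + v_{3} + 2·v_{9}  so sig = (2; 1,1,2)
  • {6,9}:  v_{6} + v_{9} = v_{3} + v_{5} + 2·v_{8}  so sig = (2; 1,1,2)
  • {2,9}:  v_{2} + v_{9} = v_{1} + 2·v_{8}  so sig = (2; 1,2)
  • {2,4}:  v_{2} + v_{4} = 2·v_{1} + v_{3} + 3·v_{8}  so sig = (2; 1,2,3)
  • {2,3,5}:  v_{2} + v_{3} + v_{5} = 0  so sig = (3; —)
  • {1,3,5,8}:  v_{1} + v_{3} + v_{5} + v_{8} = v_{7}  so sig = (4; 1)
  • {1,3,8,9}:  v_{1} + v_{3} + v_{8} + v_{9} = v_{4}  so sig = (4; 1)
  • {1,3,5,9}:  v_{1} + v_{3} + v_{5} + v_{9} = 2·v_{7}  so sig = (4; 2)

so the primitive-relation signature multiset is
    (2; —)
    (2; —)
    (2; 1)
    (2; 1)
    (2; 1,1)
    (2; 1,1)
    (2; 1,1,1)
    (2; 1,1,1)
    (2; 1,1,1)
    (2; 1,1,1)
    (2; 1,1,2)
    (2; 1,1,2)
    (2; 1,2)
    (2; 1,2,3)
    (3; —)
    (4; 1)
    (4; 1)
    (4; 2)


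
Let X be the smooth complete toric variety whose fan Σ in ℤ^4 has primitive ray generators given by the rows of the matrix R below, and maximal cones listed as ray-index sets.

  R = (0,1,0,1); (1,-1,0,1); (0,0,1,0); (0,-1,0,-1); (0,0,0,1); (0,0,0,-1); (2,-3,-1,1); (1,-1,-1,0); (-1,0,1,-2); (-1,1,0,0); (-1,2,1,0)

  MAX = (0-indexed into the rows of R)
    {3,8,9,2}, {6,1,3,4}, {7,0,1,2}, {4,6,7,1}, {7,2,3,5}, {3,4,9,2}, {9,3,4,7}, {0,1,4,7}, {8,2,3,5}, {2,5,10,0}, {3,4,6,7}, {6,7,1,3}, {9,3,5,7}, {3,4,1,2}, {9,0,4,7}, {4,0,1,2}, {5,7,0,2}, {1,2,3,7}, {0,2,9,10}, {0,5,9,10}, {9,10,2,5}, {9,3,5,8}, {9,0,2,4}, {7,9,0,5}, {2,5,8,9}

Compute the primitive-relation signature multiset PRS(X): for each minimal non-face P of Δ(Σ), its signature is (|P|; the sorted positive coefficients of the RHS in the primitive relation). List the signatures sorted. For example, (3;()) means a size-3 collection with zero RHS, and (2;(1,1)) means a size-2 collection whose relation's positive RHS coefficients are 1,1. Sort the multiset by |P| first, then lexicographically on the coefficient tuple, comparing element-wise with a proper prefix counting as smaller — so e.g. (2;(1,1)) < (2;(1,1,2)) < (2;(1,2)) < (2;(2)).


Δ(Σ) — 11 vertices, 24 min non-faces:

  P={0,3}:  v_{0} + v_{3} = 0  →  sig = (2;())
  P={4,5}:  v_{4} + v_{5} = 0  →  sig = (2;())
  P={1,9}:  v_{1} + v_{9} = v_{4}  →  sig = (2;(1))
  P={6,10}:  v_{6} + v_{10} = v_{1}  →  sig = (2;(1))
  P={1,5}:  v_{1} + v_{5} = v_{2} + v_{7}  →  sig = (2;(1,1))
  P={1,8}:  v_{1} + v_{8} = v_{2} + v_{3}  →  sig = (2;(1,1))
  P={1,10}:  v_{1} + v_{10} = v_{0} + v_{2}  →  sig = (2;(1,1))
  P={7,8}:  v_{7} + v_{8} = v_{3} + v_{5}  →  sig = (2;(1,1))
  P={7,10}:  v_{7} + v_{10} = v_{0} + v_{5}  →  sig = (2;(1,1))
  P={0,6}:  v_{0} + v_{6} = v_{1} + v_{4} + v_{7}  →  sig = (2;(1,1,1))
  P={0,8}:  v_{0} + v_{8} = v_{2} + v_{5} + v_{9}  →  sig = (2;(1,1,1))
  P={3,10}:  v_{3} + v_{10} = v_{2} + v_{5} + v_{9}  →  sig = (2;(1,1,1))
  P={4,8}:  v_{4} + v_{8} = v_{2} + v_{3} + v_{9}  →  sig = (2;(1,1,1))
  P={4,10}:  v_{4} + v_{10} = v_{0} + v_{2} + v_{9}  →  sig = (2;(1,1,1))
  P={5,6}:  v_{5} + v_{6} = v_{1} + v_{3} + v_{7}  →  sig = (2;(1,1,1))
  P={6,9}:  v_{6} + v_{9} = v_{3} + 2·v_{4} + v_{7}  →  sig = (2;(1,1,2))
  P={2,6}:  v_{2} + v_{6} = 2·v_{1} + v_{3}  →  sig = (2;(1,2))
  P={6,8}:  v_{6} + v_{8} = v_{1} + 2·v_{3}  →  sig = (2;(1,2))
  P={8,10}:  v_{8} + v_{10} = 2·v_{2} + 2·v_{5} + 2·v_{9}  →  sig = (2;(2,2,2))
  P={2,7,9}:  v_{2} + v_{7} + v_{9} = 0  →  sig = (3;())
  P={2,4,7}:  v_{2} + v_{4} + v_{7} = v_{1}  →  sig = (3;(1))
  P={0,2,5,9}:  v_{0} + v_{2} + v_{5} + v_{9} = v_{10}  →  sig = (4;(1))
  P={1,3,4,7}:  v_{1} + v_{3} + v_{4} + v_{7} = v_{6}  →  sig = (4;(1))
  P={2,3,5,9}:  v_{2} + v_{3} + v_{5} + v_{9} = v_{8}  →  sig = (4;(1))

Signatures (|P|; sorted positive RHS coefficients), sorted:
{ (2;()) ×2,  (2;(1)) ×2,  (2;(1,1)) ×5,  (2;(1,1,1)) ×6,  (2;(1,1,2)),  (2;(1,2)) ×2,  (2;(2,2,2)),  (3;()),  (3;(1)),  (4;(1)) ×3 }


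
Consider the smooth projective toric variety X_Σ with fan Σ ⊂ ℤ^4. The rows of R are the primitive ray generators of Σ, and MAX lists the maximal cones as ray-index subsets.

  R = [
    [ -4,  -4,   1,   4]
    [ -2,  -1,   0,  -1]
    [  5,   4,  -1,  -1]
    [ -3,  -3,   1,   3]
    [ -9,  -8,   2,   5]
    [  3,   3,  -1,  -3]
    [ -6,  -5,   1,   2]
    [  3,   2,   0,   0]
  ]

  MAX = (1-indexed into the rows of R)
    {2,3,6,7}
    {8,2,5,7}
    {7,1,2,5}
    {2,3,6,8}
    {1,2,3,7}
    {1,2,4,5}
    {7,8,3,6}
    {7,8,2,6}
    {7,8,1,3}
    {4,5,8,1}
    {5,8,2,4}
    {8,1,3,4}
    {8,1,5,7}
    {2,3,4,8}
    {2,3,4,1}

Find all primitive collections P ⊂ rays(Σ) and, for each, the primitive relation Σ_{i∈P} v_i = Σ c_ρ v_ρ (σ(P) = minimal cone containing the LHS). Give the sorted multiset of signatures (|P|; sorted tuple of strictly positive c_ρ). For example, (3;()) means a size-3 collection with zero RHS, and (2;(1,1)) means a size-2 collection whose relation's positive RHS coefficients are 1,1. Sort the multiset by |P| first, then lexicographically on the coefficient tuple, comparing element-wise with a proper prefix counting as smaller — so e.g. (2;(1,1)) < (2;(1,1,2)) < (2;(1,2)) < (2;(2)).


Primitive collections (7):

  P = {4,6}:  v_{4} + v_{6} = 0 — sig = (2;())
  P = {3,5}:  v_{3} + v_{5} = v_{1} — sig = (2;(1))
  P = {4,7}:  v_{4} + v_{7} = v_{5} — sig = (2;(1))
  P = {5,6}:  v_{5} + v_{6} = v_{7} — sig = (2;(1))
  P = {1,6}:  v_{1} + v_{6} = v_{3} + v_{7} — sig = (2;(1,1))
  P = {1,2,8}:  v_{1} + v_{2} + v_{8} = v_{4} — sig = (3;(1))
  P = {2,3,7,8}:  v_{2} + v_{3} + v_{7} + v_{8} = 0 — sig = (4;())

so the primitive-relation signature multiset is
[(2;()), (2;(1)), (2;(1)), (2;(1)), (2;(1,1)), (3;(1)), (4;())]


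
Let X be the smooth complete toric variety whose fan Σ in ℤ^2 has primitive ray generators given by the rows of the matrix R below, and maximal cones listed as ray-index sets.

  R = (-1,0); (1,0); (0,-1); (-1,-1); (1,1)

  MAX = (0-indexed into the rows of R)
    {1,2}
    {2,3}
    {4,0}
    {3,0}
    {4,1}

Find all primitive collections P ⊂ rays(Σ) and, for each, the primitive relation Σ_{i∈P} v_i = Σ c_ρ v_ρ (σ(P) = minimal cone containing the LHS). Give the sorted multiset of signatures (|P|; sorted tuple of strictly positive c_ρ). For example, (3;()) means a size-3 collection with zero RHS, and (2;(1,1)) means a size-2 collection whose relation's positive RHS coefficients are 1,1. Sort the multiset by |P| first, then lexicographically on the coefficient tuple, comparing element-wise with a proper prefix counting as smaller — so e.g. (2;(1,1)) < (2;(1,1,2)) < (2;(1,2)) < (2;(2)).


|primitive collections| = 5. Relations:

  {0,1}:  v_{0} + v_{1} = 0 — sig = (2;())
  {3,4}:  v_{3} + v_{4} = 0 — sig = (2;())
  {0,2}:  v_{0} + v_{2} = v_{3} — sig = (2;(1))
  {1,3}:  v_{1} + v_{3} = v_{2} — sig = (2;(1))
  {2,4}:  v_{2} + v_{4} = v_{1} — sig = (2;(1))

Hence PRS(X_Σ) =
    |P|=2: 5 collections, coeffs (), (), (1), (1), (1)


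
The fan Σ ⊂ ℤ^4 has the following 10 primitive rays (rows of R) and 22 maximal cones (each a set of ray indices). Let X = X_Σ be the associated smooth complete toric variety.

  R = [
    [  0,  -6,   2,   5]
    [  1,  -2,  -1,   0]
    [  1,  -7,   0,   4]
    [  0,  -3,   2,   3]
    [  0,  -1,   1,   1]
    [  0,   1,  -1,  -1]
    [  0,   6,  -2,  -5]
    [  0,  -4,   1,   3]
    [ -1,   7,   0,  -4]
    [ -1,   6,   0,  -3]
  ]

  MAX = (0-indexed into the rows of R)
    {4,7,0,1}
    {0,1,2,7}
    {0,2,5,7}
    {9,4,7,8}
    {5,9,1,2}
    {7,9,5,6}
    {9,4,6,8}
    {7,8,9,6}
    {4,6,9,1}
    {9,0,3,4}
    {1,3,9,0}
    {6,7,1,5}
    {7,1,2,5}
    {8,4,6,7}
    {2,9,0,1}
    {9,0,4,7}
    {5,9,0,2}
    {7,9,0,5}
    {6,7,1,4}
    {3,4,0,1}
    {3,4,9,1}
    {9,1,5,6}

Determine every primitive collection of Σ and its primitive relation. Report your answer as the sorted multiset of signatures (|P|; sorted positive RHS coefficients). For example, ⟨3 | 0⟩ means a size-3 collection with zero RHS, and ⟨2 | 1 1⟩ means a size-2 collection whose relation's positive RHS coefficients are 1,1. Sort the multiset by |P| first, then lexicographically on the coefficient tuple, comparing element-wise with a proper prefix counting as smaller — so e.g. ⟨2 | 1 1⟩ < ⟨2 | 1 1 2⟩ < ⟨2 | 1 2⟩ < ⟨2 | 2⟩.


Minimal non-faces — 18 found among 10 rays, 22 max cones:

  {0,6}:  v_{0} + v_{6} = 0  so sig = ⟨2 | 0⟩
  {2,8}:  v_{2} + v_{8} = 0  so sig = ⟨2 | 0⟩
  {4,5}:  v_{4} + v_{5} = 0  so sig = ⟨2 | 0⟩
  {1,8}:  v_{1} + v_{8} = v_{4} + v_{6}  so sig = ⟨2 | 1 1⟩
  {2,4}:  v_{2} + v_{4} = v_{0} + v_{1}  so sig = ⟨2 | 1 1⟩
  {2,6}:  v_{2} + v_{6} = v_{1} + v_{5}  so sig = ⟨2 | 1 1⟩
  {3,7}:  v_{3} + v_{7} = v_{0} + v_{4}  so sig = ⟨2 | 1 1⟩
  {0,8}:  v_{0} + v_{8} = v_{4} + v_{7} + v_{9}  so sig = ⟨2 | 1 1 1⟩
  {3,5}:  v_{3} + v_{5} = v_{0} + v_{1} + v_{9}  so sig = ⟨2 | 1 1 1⟩
  {3,6}:  v_{3} + v_{6} = v_{1} + v_{4} + v_{9}  so sig = ⟨2 | 1 1 1⟩
  {5,8}:  v_{5} + v_{8} = v_{6} + v_{7} + v_{9}  so sig = ⟨2 | 1 1 1⟩
  {3,8}:  v_{3} + v_{8} = 2·v_{4} + v_{9}  so sig = ⟨2 | 1 2⟩
  {2,3}:  v_{2} + v_{3} = 2·v_{0} + 2·v_{1} + v_{9}  so sig = ⟨2 | 1 2 2⟩
  {1,7,9}:  v_{1} + v_{7} + v_{9} = 0  so sig = ⟨3 | 0⟩
  {0,1,5}:  v_{0} + v_{1} + v_{5} = v_{2}  so sig = ⟨3 | 1⟩
  {2,7,9}:  v_{2} + v_{7} + v_{9} = v_{0} + v_{5}  so sig = ⟨3 | 1 1⟩
  {0,1,4,9}:  v_{0} + v_{1} + v_{4} + v_{9} = v_{3}  so sig = ⟨4 | 1⟩
  {4,6,7,9}:  v_{4} + v_{6} + v_{7} + v_{9} = v_{8}  so sig = ⟨4 | 1⟩

Signatures (|P|; sorted positive RHS coefficients), sorted:
[⟨2 | 0⟩, ⟨2 | 0⟩, ⟨2 | 0⟩, ⟨2 | 1 1⟩, ⟨2 | 1 1⟩, ⟨2 | 1 1⟩, ⟨2 | 1 1⟩, ⟨2 | 1 1 1⟩, ⟨2 | 1 1 1⟩, ⟨2 | 1 1 1⟩, ⟨2 | 1 1 1⟩, ⟨2 | 1 2⟩, ⟨2 | 1 2 2⟩, ⟨3 | 0⟩, ⟨3 | 1⟩, ⟨3 | 1 1⟩, ⟨4 | 1⟩, ⟨4 | 1⟩]


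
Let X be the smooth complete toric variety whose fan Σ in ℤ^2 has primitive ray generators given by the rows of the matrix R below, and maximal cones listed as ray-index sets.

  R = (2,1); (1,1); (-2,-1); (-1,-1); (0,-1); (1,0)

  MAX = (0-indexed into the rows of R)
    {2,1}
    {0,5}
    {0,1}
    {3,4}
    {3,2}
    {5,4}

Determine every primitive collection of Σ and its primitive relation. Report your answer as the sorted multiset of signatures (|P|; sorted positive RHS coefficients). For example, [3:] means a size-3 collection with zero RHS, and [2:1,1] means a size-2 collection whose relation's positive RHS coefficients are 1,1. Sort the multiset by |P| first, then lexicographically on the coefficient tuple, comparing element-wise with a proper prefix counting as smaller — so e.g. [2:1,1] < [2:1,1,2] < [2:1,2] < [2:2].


9 collections generate NE(X_Σ); each relation:

  {0,2}:  v_{0} + v_{2} = 0 ; sig = [2:]
  {1,3}:  v_{1} + v_{3} = 0 ; sig = [2:]
  {0,3}:  v_{0} + v_{3} = v_{5} ; sig = [2:1]
  {1,4}:  v_{1} + v_{4} = v_{5} ; sig = [2:1]
  {1,5}:  v_{1} + v_{5} = v_{0} ; sig = [2:1]
  {2,5}:  v_{2} + v_{5} = v_{3} ; sig = [2:1]
  {3,5}:  v_{3} + v_{5} = v_{4} ; sig = [2:1]
  {0,4}:  v_{0} + v_{4} = 2·v_{5} ; sig = [2:2]
  {2,4}:  v_{2} + v_{4} = 2·v_{3} ; sig = [2:2]

Signatures (|P|; sorted positive RHS coefficients), sorted:
{ [2:] ×2,  [2:1] ×5,  [2:2] ×2 }


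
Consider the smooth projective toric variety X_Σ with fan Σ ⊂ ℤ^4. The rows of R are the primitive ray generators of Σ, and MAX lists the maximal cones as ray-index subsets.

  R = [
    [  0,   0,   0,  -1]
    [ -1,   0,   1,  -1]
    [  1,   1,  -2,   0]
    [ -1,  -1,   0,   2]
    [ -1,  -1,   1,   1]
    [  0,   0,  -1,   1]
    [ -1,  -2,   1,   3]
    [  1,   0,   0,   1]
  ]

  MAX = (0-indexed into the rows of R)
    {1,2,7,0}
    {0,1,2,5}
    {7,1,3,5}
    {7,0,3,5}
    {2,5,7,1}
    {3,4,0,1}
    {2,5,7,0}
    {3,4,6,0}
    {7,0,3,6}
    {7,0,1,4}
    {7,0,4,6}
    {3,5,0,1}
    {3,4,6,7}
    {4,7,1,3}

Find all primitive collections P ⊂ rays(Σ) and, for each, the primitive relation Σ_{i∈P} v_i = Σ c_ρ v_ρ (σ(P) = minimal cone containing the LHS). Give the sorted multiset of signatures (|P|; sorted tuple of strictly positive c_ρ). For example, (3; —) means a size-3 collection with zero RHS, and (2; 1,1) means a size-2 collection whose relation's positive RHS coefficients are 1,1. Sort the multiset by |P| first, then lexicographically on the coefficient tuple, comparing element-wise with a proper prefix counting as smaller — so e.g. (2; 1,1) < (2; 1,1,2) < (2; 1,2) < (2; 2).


Minimal non-faces — 9 found among 8 rays, 14 max cones:

  • {2,4}:  v_{2} + v_{4} = v_{5} ; sig = (2; 1)
  • {4,5}:  v_{4} + v_{5} = v_{3} ; sig = (2; 1)
  • {2,6}:  v_{2} + v_{6} = v_{0} + v_{3} + v_{5} + v_{7} ; sig = (2; 1,1,1,1)
  • {5,6}:  v_{5} + v_{6} = v_{0} + 2·v_{3} + v_{7} ; sig = (2; 1,1,2)
  • {1,6}:  v_{1} + v_{6} = 2·v_{4} ; sig = (2; 2)
  • {2,3}:  v_{2} + v_{3} = 2·v_{5} ; sig = (2; 2)
  • {0,1,5,7}:  v_{0} + v_{1} + v_{5} + v_{7} = 0 ; sig = (4; —)
  • {0,1,3,7}:  v_{0} + v_{1} + v_{3} + v_{7} = v_{4} ; sig = (4; 1)
  • {0,3,4,7}:  v_{0} + v_{3} + v_{4} + v_{7} = v_{6} ; sig = (4; 1)

Hence PRS(X_Σ) =
[(2; 1), (2; 1), (2; 1,1,1,1), (2; 1,1,2), (2; 2), (2; 2), (4; —), (4; 1), (4; 1)]


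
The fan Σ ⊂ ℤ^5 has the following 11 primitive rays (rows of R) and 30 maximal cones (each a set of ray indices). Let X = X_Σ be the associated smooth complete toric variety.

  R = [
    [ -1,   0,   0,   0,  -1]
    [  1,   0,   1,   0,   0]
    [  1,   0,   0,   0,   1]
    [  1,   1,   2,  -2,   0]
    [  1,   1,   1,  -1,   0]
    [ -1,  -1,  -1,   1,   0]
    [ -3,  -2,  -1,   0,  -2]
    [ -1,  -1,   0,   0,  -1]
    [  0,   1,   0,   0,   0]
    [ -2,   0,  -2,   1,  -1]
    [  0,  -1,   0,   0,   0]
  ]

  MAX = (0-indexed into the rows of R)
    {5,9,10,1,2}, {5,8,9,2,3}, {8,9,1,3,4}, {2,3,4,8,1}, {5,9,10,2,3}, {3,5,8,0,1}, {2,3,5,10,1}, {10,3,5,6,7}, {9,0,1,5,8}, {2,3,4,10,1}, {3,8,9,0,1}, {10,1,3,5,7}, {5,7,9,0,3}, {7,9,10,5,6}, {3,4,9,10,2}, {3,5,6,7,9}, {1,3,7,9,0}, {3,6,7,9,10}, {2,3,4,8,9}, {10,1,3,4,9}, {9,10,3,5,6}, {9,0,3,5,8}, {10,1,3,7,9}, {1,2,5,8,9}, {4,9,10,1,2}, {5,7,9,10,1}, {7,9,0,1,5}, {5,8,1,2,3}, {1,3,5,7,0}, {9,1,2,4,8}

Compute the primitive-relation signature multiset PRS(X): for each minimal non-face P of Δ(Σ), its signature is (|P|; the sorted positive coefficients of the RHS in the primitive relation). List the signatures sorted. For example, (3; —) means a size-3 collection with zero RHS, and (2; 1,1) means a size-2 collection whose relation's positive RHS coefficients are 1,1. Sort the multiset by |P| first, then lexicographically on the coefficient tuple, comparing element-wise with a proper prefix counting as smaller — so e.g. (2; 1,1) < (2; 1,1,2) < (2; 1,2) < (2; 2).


Σ has 16 primitive collections:

  {0,2}:  v_{0} + v_{2} = 0  ⇒ sig = (2; —)
  {4,5}:  v_{4} + v_{5} = 0  ⇒ sig = (2; —)
  {8,10}:  v_{8} + v_{10} = 0  ⇒ sig = (2; —)
  {0,10}:  v_{0} + v_{10} = v_{7}  ⇒ sig = (2; 1)
  {2,7}:  v_{2} + v_{7} = v_{10}  ⇒ sig = (2; 1)
  {7,8}:  v_{7} + v_{8} = v_{0}  ⇒ sig = (2; 1)
  {0,4}:  v_{0} + v_{4} = v_{1} + v_{3} + v_{9}  ⇒ sig = (2; 1,1,1)
  {4,6}:  v_{4} + v_{6} = v_{3} + v_{7} + v_{9} + v_{10}  ⇒ sig = (2; 1,1,1,1)
  {4,7}:  v_{4} + v_{7} = v_{1} + v_{3} + v_{9} + v_{10}  ⇒ sig = (2; 1,1,1,1)
  {6,8}:  v_{6} + v_{8} = v_{3} + v_{5} + v_{7} + v_{9}  ⇒ sig = (2; 1,1,1,1)
  {0,6}:  v_{0} + v_{6} = v_{3} + v_{5} + 2·v_{7} + v_{9}  ⇒ sig = (2; 1,1,1,2)
  {2,6}:  v_{2} + v_{6} = v_{3} + v_{5} + v_{9} + 2·v_{10}  ⇒ sig = (2; 1,1,1,2)
  {1,6}:  v_{1} + v_{6} = 2·v_{7}  ⇒ sig = (2; 2)
  {1,2,3,9}:  v_{1} + v_{2} + v_{3} + v_{9} = v_{4}  ⇒ sig = (4; 1)
  {1,3,5,9}:  v_{1} + v_{3} + v_{5} + v_{9} = v_{0}  ⇒ sig = (4; 1)
  {3,5,7,9,10}:  v_{3} + v_{5} + v_{7} + v_{9} + v_{10} = v_{6}  ⇒ sig = (5; 1)

Hence PRS(X_Σ) =
[(2; —), (2; —), (2; —), (2; 1), (2; 1), (2; 1), (2; 1,1,1), (2; 1,1,1,1), (2; 1,1,1,1), (2; 1,1,1,1), (2; 1,1,1,2), (2; 1,1,1,2), (2; 2), (4; 1), (4; 1), (5; 1)]


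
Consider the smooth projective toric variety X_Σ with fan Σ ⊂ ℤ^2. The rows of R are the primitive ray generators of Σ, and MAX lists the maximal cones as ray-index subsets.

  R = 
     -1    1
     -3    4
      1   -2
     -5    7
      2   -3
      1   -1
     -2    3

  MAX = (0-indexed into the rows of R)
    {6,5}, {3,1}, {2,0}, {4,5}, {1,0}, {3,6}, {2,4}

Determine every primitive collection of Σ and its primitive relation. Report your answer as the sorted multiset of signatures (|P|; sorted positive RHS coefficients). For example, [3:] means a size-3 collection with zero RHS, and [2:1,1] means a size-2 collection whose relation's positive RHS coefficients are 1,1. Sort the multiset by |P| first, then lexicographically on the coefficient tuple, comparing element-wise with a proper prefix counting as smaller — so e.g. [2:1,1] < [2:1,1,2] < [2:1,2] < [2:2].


|primitive collections| = 14. Relations:

  P = {0,5}:  v_{0} + v_{5} = 0 ; sig = [2:]
  P = {4,6}:  v_{4} + v_{6} = 0 ; sig = [2:]
  P = {0,4}:  v_{0} + v_{4} = v_{2} ; sig = [2:1]
  P = {0,6}:  v_{0} + v_{6} = v_{1} ; sig = [2:1]
  P = {1,4}:  v_{1} + v_{4} = v_{0} ; sig = [2:1]
  P = {1,5}:  v_{1} + v_{5} = v_{6} ; sig = [2:1]
  P = {1,6}:  v_{1} + v_{6} = v_{3} ; sig = [2:1]
  P = {2,5}:  v_{2} + v_{5} = v_{4} ; sig = [2:1]
  P = {2,6}:  v_{2} + v_{6} = v_{0} ; sig = [2:1]
  P = {3,4}:  v_{3} + v_{4} = v_{1} ; sig = [2:1]
  P = {2,3}:  v_{2} + v_{3} = v_{0} + v_{1} ; sig = [2:1,1]
  P = {0,3}:  v_{0} + v_{3} = 2·v_{1} ; sig = [2:2]
  P = {1,2}:  v_{1} + v_{2} = 2·v_{0} ; sig = [2:2]
  P = {3,5}:  v_{3} + v_{5} = 2·v_{6} ; sig = [2:2]

so the primitive-relation signature multiset is
    [2:]
    [2:]
    [2:1]
    [2:1]
    [2:1]
    [2:1]
    [2:1]
    [2:1]
    [2:1]
    [2:1]
    [2:1,1]
    [2:2]
    [2:2]
    [2:2]


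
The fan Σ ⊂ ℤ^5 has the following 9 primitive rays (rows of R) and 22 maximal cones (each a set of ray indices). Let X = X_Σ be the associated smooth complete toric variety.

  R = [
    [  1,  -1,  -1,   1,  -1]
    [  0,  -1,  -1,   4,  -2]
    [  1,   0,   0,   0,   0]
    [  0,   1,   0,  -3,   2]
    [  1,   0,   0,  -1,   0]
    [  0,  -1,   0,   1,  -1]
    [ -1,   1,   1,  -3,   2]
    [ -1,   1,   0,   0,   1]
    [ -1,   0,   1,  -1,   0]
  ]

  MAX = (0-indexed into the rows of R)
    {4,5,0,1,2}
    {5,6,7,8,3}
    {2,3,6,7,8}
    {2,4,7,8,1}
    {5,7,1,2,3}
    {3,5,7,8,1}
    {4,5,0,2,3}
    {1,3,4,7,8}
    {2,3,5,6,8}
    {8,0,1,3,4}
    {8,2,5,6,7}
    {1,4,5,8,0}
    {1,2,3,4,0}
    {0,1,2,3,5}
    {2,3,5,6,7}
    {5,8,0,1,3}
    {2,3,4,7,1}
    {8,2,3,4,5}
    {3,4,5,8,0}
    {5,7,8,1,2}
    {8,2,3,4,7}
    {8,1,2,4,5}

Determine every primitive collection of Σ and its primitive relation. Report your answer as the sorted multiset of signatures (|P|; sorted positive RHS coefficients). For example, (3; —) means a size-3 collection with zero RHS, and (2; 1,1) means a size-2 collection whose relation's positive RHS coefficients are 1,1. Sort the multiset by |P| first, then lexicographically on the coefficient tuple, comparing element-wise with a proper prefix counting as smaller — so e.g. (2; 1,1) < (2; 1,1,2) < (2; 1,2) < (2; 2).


Δ(Σ) — 9 vertices, 9 min non-faces:

  P={0,6}:  v_{0} + v_{6} = v_{3} + v_{5} — sig = (2; 1,1)
  P={0,7}:  v_{0} + v_{7} = v_{1} + v_{3} — sig = (2; 1,1)
  P={1,6}:  v_{1} + v_{6} = v_{5} + v_{7} — sig = (2; 1,1)
  P={4,6}:  v_{4} + v_{6} = v_{2} + v_{3} + v_{8} — sig = (2; 1,1,1)
  P={4,5,7}:  v_{4} + v_{5} + v_{7} = 0 — sig = (3; —)
  P={0,2,8}:  v_{0} + v_{2} + v_{8} = v_{4} + v_{5} — sig = (3; 1,1)
  P={1,2,3,8}:  v_{1} + v_{2} + v_{3} + v_{8} = 0 — sig = (4; —)
  P={1,3,4,5}:  v_{1} + v_{3} + v_{4} + v_{5} = v_{0} — sig = (4; 1)
  P={2,3,5,7,8}:  v_{2} + v_{3} + v_{5} + v_{7} + v_{8} = v_{6} — sig = (5; 1)

so the primitive-relation signature multiset is
[(2; 1,1), (2; 1,1), (2; 1,1), (2; 1,1,1), (3; —), (3; 1,1), (4; —), (4; 1), (5; 1)]


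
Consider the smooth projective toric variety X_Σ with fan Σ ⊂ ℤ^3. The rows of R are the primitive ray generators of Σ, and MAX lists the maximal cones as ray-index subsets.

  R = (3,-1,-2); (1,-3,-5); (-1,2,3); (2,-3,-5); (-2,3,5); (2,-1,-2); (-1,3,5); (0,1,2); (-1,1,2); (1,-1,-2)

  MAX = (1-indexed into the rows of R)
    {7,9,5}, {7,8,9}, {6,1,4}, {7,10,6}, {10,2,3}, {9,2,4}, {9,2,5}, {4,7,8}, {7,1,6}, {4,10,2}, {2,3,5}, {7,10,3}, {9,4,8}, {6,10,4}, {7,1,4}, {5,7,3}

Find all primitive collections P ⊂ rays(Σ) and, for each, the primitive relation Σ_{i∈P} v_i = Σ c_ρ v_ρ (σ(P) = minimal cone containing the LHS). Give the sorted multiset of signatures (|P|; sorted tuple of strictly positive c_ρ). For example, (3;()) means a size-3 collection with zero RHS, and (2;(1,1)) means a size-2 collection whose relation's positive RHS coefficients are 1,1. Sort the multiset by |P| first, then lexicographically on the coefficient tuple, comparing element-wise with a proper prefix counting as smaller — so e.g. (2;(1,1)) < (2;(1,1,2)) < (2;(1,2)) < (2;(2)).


24 collections generate NE(X_Σ); each relation:

  P = {2,7}:  v_{2} + v_{7} = 0  →  sig = (2;())
  P = {4,5}:  v_{4} + v_{5} = 0  →  sig = (2;())
  P = {9,10}:  v_{9} + v_{10} = 0  →  sig = (2;())
  P = {3,4}:  v_{3} + v_{4} = v_{10}  →  sig = (2;(1))
  P = {3,8}:  v_{3} + v_{8} = v_{7}  →  sig = (2;(1))
  P = {3,9}:  v_{3} + v_{9} = v_{5}  →  sig = (2;(1))
  P = {5,10}:  v_{5} + v_{10} = v_{3}  →  sig = (2;(1))
  P = {1,2}:  v_{1} + v_{2} = v_{4} + v_{6}  →  sig = (2;(1,1))
  P = {1,5}:  v_{1} + v_{5} = v_{6} + v_{7}  →  sig = (2;(1,1))
  P = {2,6}:  v_{2} + v_{6} = v_{4} + v_{10}  →  sig = (2;(1,1))
  P = {2,8}:  v_{2} + v_{8} = v_{4} + v_{9}  →  sig = (2;(1,1))
  P = {5,6}:  v_{5} + v_{6} = v_{7} + v_{10}  →  sig = (2;(1,1))
  P = {5,8}:  v_{5} + v_{8} = v_{7} + v_{9}  →  sig = (2;(1,1))
  P = {6,9}:  v_{6} + v_{9} = v_{4} + v_{7}  →  sig = (2;(1,1))
  P = {8,10}:  v_{8} + v_{10} = v_{4} + v_{7}  →  sig = (2;(1,1))
  P = {1,3}:  v_{1} + v_{3} = v_{6} + v_{7} + v_{10}  →  sig = (2;(1,1,1))
  P = {3,6}:  v_{3} + v_{6} = v_{7} + 2·v_{10}  →  sig = (2;(1,2))
  P = {1,10}:  v_{1} + v_{10} = 2·v_{6}  →  sig = (2;(2))
  P = {1,9}:  v_{1} + v_{9} = 2·v_{4} + 2·v_{7}  →  sig = (2;(2,2))
  P = {6,8}:  v_{6} + v_{8} = 2·v_{4} + 2·v_{7}  →  sig = (2;(2,2))
  P = {1,8}:  v_{1} + v_{8} = 3·v_{4} + 3·v_{7}  →  sig = (2;(3,3))
  P = {4,6,7}:  v_{4} + v_{6} + v_{7} = v_{1}  →  sig = (3;(1))
  P = {4,7,9}:  v_{4} + v_{7} + v_{9} = v_{8}  →  sig = (3;(1))
  P = {4,7,10}:  v_{4} + v_{7} + v_{10} = v_{6}  →  sig = (3;(1))

Sorted signature multiset PRS(X):
    |P|=2: 21 collections, coeffs (), (), (), (1), (1), (1), (1), (1,1), (1,1), (1,1), (1,1), (1,1), (1,1), (1,1), (1,1), (1,1,1), (1,2), (2), (2,2), (2,2), (3,3)
    |P|=3: 3 collections, coeffs (1), (1), (1)


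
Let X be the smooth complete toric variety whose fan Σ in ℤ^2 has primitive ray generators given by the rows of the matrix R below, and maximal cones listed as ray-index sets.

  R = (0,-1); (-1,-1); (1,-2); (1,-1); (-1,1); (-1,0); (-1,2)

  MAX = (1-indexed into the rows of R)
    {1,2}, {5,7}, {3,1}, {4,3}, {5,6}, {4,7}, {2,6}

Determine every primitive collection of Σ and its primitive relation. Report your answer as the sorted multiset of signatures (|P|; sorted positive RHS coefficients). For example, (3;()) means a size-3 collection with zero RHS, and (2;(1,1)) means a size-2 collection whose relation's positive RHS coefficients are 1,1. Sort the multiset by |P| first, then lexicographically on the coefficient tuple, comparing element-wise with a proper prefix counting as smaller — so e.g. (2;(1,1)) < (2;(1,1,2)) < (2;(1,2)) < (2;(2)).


Minimal non-faces — 14 found among 7 rays, 7 max cones:

  • {3,7}:  v_{3} + v_{7} = 0  ⇒ sig = (2;())
  • {4,5}:  v_{4} + v_{5} = 0  ⇒ sig = (2;())
  • {1,4}:  v_{1} + v_{4} = v_{3}  ⇒ sig = (2;(1))
  • {1,5}:  v_{1} + v_{5} = v_{6}  ⇒ sig = (2;(1))
  • {1,6}:  v_{1} + v_{6} = v_{2}  ⇒ sig = (2;(1))
  • {1,7}:  v_{1} + v_{7} = v_{5}  ⇒ sig = (2;(1))
  • {3,5}:  v_{3} + v_{5} = v_{1}  ⇒ sig = (2;(1))
  • {4,6}:  v_{4} + v_{6} = v_{1}  ⇒ sig = (2;(1))
  • {2,7}:  v_{2} + v_{7} = v_{5} + v_{6}  ⇒ sig = (2;(1,1))
  • {2,4}:  v_{2} + v_{4} = 2·v_{1}  ⇒ sig = (2;(2))
  • {2,5}:  v_{2} + v_{5} = 2·v_{6}  ⇒ sig = (2;(2))
  • {3,6}:  v_{3} + v_{6} = 2·v_{1}  ⇒ sig = (2;(2))
  • {6,7}:  v_{6} + v_{7} = 2·v_{5}  ⇒ sig = (2;(2))
  • {2,3}:  v_{2} + v_{3} = 3·v_{1}  ⇒ sig = (2;(3))

so the primitive-relation signature multiset is
{ (2;()) ×2,  (2;(1)) ×6,  (2;(1,1)),  (2;(2)) ×4,  (2;(3)) }


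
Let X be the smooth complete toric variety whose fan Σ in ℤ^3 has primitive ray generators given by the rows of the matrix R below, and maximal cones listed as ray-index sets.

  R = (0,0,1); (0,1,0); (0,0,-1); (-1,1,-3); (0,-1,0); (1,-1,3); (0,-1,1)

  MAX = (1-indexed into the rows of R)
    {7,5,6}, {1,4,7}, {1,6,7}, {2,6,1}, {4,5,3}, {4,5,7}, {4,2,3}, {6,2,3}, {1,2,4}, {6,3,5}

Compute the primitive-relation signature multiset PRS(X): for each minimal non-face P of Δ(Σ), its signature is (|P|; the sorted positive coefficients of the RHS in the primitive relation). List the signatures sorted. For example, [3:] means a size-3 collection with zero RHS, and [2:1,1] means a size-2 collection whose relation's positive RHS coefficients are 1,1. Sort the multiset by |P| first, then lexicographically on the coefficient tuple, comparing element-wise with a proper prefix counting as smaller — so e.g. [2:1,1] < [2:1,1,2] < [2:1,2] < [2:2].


6 collections generate NE(X_Σ); each relation:

  {1,3}:  v_{1} + v_{3} = 0 — sig = [2:]
  {2,5}:  v_{2} + v_{5} = 0 — sig = [2:]
  {4,6}:  v_{4} + v_{6} = 0 — sig = [2:]
  {1,5}:  v_{1} + v_{5} = v_{7} — sig = [2:1]
  {2,7}:  v_{2} + v_{7} = v_{1} — sig = [2:1]
  {3,7}:  v_{3} + v_{7} = v_{5} — sig = [2:1]

Hence PRS(X_Σ) =
    [2:]
    [2:]
    [2:]
    [2:1]
    [2:1]
    [2:1]


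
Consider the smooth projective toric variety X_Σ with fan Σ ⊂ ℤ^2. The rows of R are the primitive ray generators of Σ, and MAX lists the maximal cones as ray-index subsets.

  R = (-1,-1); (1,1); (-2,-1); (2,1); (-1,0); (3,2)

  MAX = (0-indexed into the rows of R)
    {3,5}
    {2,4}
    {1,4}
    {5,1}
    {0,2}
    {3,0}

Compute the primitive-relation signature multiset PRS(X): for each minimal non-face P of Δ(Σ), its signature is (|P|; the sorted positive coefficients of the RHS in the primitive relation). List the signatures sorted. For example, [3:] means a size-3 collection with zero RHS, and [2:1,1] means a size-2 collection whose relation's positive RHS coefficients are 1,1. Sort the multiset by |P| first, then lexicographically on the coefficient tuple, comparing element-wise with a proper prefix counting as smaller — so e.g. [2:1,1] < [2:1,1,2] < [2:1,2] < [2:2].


Σ has 9 primitive collections:

  P={0,1}:  v_{0} + v_{1} = 0  so sig = [2:]
  P={2,3}:  v_{2} + v_{3} = 0  so sig = [2:]
  P={0,4}:  v_{0} + v_{4} = v_{2}  so sig = [2:1]
  P={0,5}:  v_{0} + v_{5} = v_{3}  so sig = [2:1]
  P={1,2}:  v_{1} + v_{2} = v_{4}  so sig = [2:1]
  P={1,3}:  v_{1} + v_{3} = v_{5}  so sig = [2:1]
  P={2,5}:  v_{2} + v_{5} = v_{1}  so sig = [2:1]
  P={3,4}:  v_{3} + v_{4} = v_{1}  so sig = [2:1]
  P={4,5}:  v_{4} + v_{5} = 2·v_{1}  so sig = [2:2]

so the primitive-relation signature multiset is
{ [2:] ×2,  [2:1] ×6,  [2:2] }


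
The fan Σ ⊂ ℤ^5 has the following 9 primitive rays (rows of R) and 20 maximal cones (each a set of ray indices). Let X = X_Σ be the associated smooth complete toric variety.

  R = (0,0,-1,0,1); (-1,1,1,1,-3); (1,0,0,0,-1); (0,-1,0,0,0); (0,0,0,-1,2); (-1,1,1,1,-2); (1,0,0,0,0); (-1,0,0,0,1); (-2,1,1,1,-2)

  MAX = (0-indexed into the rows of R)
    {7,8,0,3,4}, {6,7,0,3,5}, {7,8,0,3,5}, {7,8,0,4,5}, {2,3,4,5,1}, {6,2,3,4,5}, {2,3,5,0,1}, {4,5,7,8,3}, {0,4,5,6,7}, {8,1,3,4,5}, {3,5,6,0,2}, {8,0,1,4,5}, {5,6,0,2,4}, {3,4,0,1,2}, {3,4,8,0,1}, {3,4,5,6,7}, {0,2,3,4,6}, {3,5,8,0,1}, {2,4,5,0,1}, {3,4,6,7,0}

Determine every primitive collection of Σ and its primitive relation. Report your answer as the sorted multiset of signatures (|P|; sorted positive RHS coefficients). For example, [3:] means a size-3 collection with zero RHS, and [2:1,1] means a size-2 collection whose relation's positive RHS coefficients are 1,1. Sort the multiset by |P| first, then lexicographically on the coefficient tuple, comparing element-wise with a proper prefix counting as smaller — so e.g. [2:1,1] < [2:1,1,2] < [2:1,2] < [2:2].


Minimal non-faces — 6 found among 9 rays, 20 max cones:

  P={2,7}:  v_{2} + v_{7} = 0 — sig = [2:]
  P={1,7}:  v_{1} + v_{7} = v_{8} — sig = [2:1]
  P={2,8}:  v_{2} + v_{8} = v_{1} — sig = [2:1]
  P={6,8}:  v_{6} + v_{8} = v_{5} — sig = [2:1]
  P={1,6}:  v_{1} + v_{6} = v_{2} + v_{5} — sig = [2:1,1]
  P={0,3,4,5}:  v_{0} + v_{3} + v_{4} + v_{5} = v_{7} — sig = [4:1]

so the primitive-relation signature multiset is
    |P|=2: 5 collections, coeffs (), (1), (1), (1), (1,1)
    |P|=4: 1 collection, coeffs (1)


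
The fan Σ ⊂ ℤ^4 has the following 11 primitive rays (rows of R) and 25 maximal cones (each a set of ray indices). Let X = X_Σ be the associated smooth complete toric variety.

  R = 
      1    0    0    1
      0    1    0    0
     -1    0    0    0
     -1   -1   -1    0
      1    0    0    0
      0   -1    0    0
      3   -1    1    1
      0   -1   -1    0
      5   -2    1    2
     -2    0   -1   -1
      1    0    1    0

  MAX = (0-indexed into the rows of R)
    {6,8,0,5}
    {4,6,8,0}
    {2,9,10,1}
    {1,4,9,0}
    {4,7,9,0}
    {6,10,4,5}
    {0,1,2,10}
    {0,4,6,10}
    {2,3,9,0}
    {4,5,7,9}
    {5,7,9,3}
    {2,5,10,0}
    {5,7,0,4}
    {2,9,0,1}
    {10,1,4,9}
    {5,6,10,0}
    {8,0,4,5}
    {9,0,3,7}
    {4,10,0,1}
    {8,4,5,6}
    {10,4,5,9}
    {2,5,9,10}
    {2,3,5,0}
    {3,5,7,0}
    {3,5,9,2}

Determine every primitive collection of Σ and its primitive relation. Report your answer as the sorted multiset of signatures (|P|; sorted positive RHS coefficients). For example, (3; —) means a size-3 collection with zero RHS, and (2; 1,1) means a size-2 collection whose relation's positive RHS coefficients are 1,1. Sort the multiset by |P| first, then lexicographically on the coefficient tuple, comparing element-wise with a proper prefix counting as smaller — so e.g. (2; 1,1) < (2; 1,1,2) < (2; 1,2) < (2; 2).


23 collections generate NE(X_Σ); each relation:

  P={1,5}:  v_{1} + v_{5} = 0 — sig = (2; —)
  P={2,4}:  v_{2} + v_{4} = 0 — sig = (2; —)
  P={2,7}:  v_{2} + v_{7} = v_{3} — sig = (2; 1)
  P={3,4}:  v_{3} + v_{4} = v_{7} — sig = (2; 1)
  P={3,10}:  v_{3} + v_{10} = v_{5} — sig = (2; 1)
  P={1,3}:  v_{1} + v_{3} = v_{0} + v_{9} — sig = (2; 1,1)
  P={6,9}:  v_{6} + v_{9} = v_{4} + v_{5} — sig = (2; 1,1)
  P={7,10}:  v_{7} + v_{10} = v_{4} + v_{5} — sig = (2; 1,1)
  P={1,6}:  v_{1} + v_{6} = v_{0} + v_{4} + v_{10} — sig = (2; 1,1,1)
  P={1,7}:  v_{1} + v_{7} = v_{0} + v_{4} + v_{9} — sig = (2; 1,1,1)
  P={1,8}:  v_{1} + v_{8} = v_{0} + v_{4} + v_{6} — sig = (2; 1,1,1)
  P={2,6}:  v_{2} + v_{6} = v_{0} + v_{5} + v_{10} — sig = (2; 1,1,1)
  P={2,8}:  v_{2} + v_{8} = v_{0} + v_{5} + v_{6} — sig = (2; 1,1,1)
  P={3,6}:  v_{3} + v_{6} = v_{0} + v_{4} + 2·v_{5} — sig = (2; 1,1,2)
  P={6,7}:  v_{6} + v_{7} = v_{0} + 2·v_{4} + 2·v_{5} — sig = (2; 1,2,2)
  P={8,9}:  v_{8} + v_{9} = v_{0} + 2·v_{4} + 2·v_{5} — sig = (2; 1,2,2)
  P={8,10}:  v_{8} + v_{10} = 2·v_{6} — sig = (2; 2)
  P={3,8}:  v_{3} + v_{8} = 2·v_{0} + 2·v_{4} + 3·v_{5} — sig = (2; 2,2,3)
  P={7,8}:  v_{7} + v_{8} = 2·v_{0} + 3·v_{4} + 3·v_{5} — sig = (2; 2,3,3)
  P={0,9,10}:  v_{0} + v_{9} + v_{10} = 0 — sig = (3; —)
  P={0,5,9}:  v_{0} + v_{5} + v_{9} = v_{3} — sig = (3; 1)
  P={0,4,5,6}:  v_{0} + v_{4} + v_{5} + v_{6} = v_{8} — sig = (4; 1)
  P={0,4,5,10}:  v_{0} + v_{4} + v_{5} + v_{10} = v_{6} — sig = (4; 1)

so the primitive-relation signature multiset is
{ (2; —) ×2,  (2; 1) ×3,  (2; 1,1) ×3,  (2; 1,1,1) ×5,  (2; 1,1,2),  (2; 1,2,2) ×2,  (2; 2),  (2; 2,2,3),  (2; 2,3,3),  (3; —),  (3; 1),  (4; 1) ×2 }


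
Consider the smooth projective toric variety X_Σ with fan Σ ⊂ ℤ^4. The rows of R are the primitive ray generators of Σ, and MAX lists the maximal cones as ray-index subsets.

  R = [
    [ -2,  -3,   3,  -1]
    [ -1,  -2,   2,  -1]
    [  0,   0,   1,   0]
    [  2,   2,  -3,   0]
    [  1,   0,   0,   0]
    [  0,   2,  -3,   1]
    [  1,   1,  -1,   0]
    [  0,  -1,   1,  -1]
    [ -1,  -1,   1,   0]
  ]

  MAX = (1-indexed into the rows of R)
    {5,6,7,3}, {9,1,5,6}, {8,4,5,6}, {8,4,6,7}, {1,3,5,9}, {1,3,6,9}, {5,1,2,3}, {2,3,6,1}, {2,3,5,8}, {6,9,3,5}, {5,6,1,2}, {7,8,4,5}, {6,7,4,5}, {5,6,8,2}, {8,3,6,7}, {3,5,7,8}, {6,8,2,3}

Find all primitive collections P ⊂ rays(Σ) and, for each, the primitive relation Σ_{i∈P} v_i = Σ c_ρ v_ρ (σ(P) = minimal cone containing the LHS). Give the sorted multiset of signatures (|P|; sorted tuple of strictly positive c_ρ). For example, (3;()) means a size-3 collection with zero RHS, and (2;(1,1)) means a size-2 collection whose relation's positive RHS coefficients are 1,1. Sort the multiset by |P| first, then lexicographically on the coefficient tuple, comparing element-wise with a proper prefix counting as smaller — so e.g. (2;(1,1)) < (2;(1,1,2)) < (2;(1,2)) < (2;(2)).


|primitive collections| = 14. Relations:

  • {7,9}:  v_{7} + v_{9} = 0 ; sig = (2;())
  • {1,7}:  v_{1} + v_{7} = v_{2} ; sig = (2;(1))
  • {2,7}:  v_{2} + v_{7} = v_{8} ; sig = (2;(1))
  • {2,9}:  v_{2} + v_{9} = v_{1} ; sig = (2;(1))
  • {8,9}:  v_{8} + v_{9} = v_{2} ; sig = (2;(1))
  • {4,9}:  v_{4} + v_{9} = v_{5} + v_{6} + v_{8} ; sig = (2;(1,1,1))
  • {1,4}:  v_{1} + v_{4} = v_{2} + v_{5} + v_{6} + v_{8} ; sig = (2;(1,1,1,1))
  • {2,4}:  v_{2} + v_{4} = v_{5} + v_{6} + 2·v_{8} ; sig = (2;(1,1,2))
  • {1,8}:  v_{1} + v_{8} = 2·v_{2} ; sig = (2;(2))
  • {3,4}:  v_{3} + v_{4} = 2·v_{7} ; sig = (2;(2))
  • {2,3,5,6}:  v_{2} + v_{3} + v_{5} + v_{6} = 0 ; sig = (4;())
  • {1,3,5,6}:  v_{1} + v_{3} + v_{5} + v_{6} = v_{9} ; sig = (4;(1))
  • {3,5,6,8}:  v_{3} + v_{5} + v_{6} + v_{8} = v_{7} ; sig = (4;(1))
  • {5,6,7,8}:  v_{5} + v_{6} + v_{7} + v_{8} = v_{4} ; sig = (4;(1))

Signatures (|P|; sorted positive RHS coefficients), sorted:
[(2;()), (2;(1)), (2;(1)), (2;(1)), (2;(1)), (2;(1,1,1)), (2;(1,1,1,1)), (2;(1,1,2)), (2;(2)), (2;(2)), (4;()), (4;(1)), (4;(1)), (4;(1))]


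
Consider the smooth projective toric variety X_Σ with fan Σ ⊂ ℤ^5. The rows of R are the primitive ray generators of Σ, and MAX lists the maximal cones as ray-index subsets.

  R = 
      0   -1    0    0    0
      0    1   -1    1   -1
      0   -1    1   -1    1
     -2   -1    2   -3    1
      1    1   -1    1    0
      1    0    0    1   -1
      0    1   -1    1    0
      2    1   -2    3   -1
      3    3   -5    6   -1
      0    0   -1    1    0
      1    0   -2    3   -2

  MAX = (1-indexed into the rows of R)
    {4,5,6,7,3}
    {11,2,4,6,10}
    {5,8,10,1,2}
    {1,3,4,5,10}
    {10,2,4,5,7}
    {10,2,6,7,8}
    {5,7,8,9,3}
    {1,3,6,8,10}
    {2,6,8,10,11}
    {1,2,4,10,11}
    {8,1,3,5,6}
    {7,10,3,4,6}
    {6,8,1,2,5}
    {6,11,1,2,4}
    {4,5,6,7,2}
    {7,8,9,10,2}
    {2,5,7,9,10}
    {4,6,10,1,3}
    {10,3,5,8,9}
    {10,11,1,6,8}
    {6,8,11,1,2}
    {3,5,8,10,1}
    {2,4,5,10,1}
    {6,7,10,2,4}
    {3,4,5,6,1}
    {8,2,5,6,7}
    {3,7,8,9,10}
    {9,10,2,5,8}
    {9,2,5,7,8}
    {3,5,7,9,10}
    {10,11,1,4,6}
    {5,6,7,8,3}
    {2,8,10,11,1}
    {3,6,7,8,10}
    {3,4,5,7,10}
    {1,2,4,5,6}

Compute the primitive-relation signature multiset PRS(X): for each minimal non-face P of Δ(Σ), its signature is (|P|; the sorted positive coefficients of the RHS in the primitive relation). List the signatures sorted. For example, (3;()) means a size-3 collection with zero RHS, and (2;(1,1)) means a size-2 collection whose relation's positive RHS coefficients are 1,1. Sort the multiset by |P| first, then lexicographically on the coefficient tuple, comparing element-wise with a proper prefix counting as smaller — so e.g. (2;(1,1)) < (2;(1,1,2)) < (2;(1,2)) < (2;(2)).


13 collections generate NE(X_Σ); each relation:

  {2,3}:  v_{2} + v_{3} = 0 — sig = (2;())
  {4,8}:  v_{4} + v_{8} = 0 — sig = (2;())
  {1,7}:  v_{1} + v_{7} = v_{10} — sig = (2;(1))
  {3,11}:  v_{3} + v_{11} = v_{1} + v_{6} + v_{10} — sig = (2;(1,1,1))
  {4,9}:  v_{4} + v_{9} = v_{5} + v_{7} + v_{10} — sig = (2;(1,1,1))
  {5,11}:  v_{5} + v_{11} = v_{1} + v_{2} + v_{8} — sig = (2;(1,1,1))
  {1,9}:  v_{1} + v_{9} = v_{5} + v_{8} + 2·v_{10} — sig = (2;(1,1,2))
  {7,11}:  v_{7} + v_{11} = v_{2} + v_{6} + 2·v_{10} — sig = (2;(1,1,2))
  {6,9}:  v_{6} + v_{9} = v_{7} + 2·v_{8} — sig = (2;(1,2))
  {9,11}:  v_{9} + v_{11} = v_{2} + 2·v_{8} + 2·v_{10} — sig = (2;(1,2,2))
  {5,6,10}:  v_{5} + v_{6} + v_{10} = v_{8} — sig = (3;(1))
  {1,2,6,10}:  v_{1} + v_{2} + v_{6} + v_{10} = v_{11} — sig = (4;(1))
  {5,7,8,10}:  v_{5} + v_{7} + v_{8} + v_{10} = v_{9} — sig = (4;(1))

so the primitive-relation signature multiset is
    (2;())
    (2;())
    (2;(1))
    (2;(1,1,1))
    (2;(1,1,1))
    (2;(1,1,1))
    (2;(1,1,2))
    (2;(1,1,2))
    (2;(1,2))
    (2;(1,2,2))
    (3;(1))
    (4;(1))
    (4;(1))
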